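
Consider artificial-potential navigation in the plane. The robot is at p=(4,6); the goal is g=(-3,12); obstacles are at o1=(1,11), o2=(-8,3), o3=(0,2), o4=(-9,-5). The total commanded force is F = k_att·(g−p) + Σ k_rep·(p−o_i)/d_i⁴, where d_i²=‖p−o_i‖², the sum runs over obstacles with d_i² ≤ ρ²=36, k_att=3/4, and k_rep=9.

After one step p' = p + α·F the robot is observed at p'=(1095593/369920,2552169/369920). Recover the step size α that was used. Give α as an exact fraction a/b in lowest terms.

α = 1/5

F_att = 3/4·(g−p) = 3/4·(-7,6) = (-5.2500,4.5000)
o1: d²=34 ≤ ρ²=36; F_rep = 9·(3,-5)/34² = (0.0234,-0.0389)
o2: d²=153 > ρ²=36 → inactive
o3: d²=32 ≤ ρ²=36; F_rep = 9·(4,4)/32² = (0.0352,0.0352)
o4: d²=290 > ρ²=36 → inactive
F = F_att + ΣF_rep = (-5.1915,4.4962)
Δp = p'−p = (-1.0383,0.8992); α = Δx/Fx = (-384087/369920) / (-384087/73984) = 1/5
check: Δy/Fy = (332649/369920) / (332649/73984) = 1/5 ✓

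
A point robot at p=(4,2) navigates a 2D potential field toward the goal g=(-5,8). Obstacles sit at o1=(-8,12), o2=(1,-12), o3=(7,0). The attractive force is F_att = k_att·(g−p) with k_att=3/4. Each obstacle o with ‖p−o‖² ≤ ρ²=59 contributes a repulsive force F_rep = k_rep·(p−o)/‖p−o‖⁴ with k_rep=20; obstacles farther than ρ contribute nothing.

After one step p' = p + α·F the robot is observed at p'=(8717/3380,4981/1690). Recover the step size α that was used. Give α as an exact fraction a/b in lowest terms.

α = 1/5

F_att = 3/4·(g−p) = 3/4·(-9,6) = (-6.7500,4.5000)
o1: d²=244 > ρ²=59 → inactive
o2: d²=205 > ρ²=59 → inactive
o3: d²=13 ≤ ρ²=59; F_rep = 20·(-3,2)/13² = (-0.3550,0.2367)
F = F_att + ΣF_rep = (-7.1050,4.7367)
Δp = p'−p = (-1.4210,0.9473); α = Δx/Fx = (-4803/3380) / (-4803/676) = 1/5
check: Δy/Fy = (1601/1690) / (1601/338) = 1/5 ✓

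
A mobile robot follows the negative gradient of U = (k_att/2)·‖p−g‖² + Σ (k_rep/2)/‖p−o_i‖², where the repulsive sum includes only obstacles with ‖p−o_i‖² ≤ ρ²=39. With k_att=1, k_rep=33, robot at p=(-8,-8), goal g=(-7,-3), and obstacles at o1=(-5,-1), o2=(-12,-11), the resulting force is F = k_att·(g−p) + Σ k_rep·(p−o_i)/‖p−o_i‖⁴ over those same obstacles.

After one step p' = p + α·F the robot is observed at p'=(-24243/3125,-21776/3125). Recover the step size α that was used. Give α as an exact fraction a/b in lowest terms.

F_att = 1·(g−p) = 1·(1,5) = (1.0000,5.0000)
o1: d²=58 > ρ²=39 → inactive
o2: d²=25 ≤ ρ²=39; F_rep = 33·(4,3)/25² = (0.2112,0.1584)
F = F_att + ΣF_rep = (1.2112,5.1584)
Δp = p'−p = (0.2422,1.0317); α = Δx/Fx = (757/3125) / (757/625) = 1/5
check: Δy/Fy = (3224/3125) / (3224/625) = 1/5 ✓

α = 1/5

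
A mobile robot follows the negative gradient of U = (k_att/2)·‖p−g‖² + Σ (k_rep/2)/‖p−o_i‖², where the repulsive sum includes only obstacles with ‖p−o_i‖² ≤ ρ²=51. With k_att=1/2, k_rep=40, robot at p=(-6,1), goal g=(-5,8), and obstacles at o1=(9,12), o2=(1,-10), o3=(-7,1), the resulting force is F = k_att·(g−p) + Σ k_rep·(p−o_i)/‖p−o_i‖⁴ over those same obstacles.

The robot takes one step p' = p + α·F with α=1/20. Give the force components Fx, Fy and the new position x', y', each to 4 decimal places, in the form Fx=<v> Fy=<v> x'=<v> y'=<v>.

Fx=40.5000 Fy=3.5000 x'=-3.9750 y'=1.1750

F_att = 1/2·(g−p) = 1/2·(1,7) = (0.5000,3.5000)
o1: d²=346 > ρ²=51 → inactive
o2: d²=170 > ρ²=51 → inactive
o3: d²=1 ≤ ρ²=51; F_rep = 40·(1,0)/1² = (40.0000,0.0000)
F = F_att + ΣF_rep = (40.5000,3.5000)
p' = p + 1/20·F = (-3.9750,1.1750)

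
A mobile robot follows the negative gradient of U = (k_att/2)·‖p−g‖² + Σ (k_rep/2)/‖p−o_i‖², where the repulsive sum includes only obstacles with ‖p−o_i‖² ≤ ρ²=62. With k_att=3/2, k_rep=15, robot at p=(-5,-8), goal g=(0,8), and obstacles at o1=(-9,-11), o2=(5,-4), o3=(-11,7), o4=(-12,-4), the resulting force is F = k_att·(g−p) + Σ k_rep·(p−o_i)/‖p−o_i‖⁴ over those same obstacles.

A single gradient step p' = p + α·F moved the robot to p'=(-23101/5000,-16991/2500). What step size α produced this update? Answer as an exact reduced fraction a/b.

α = 1/20

F_att = 3/2·(g−p) = 3/2·(5,16) = (7.5000,24.0000)
o1: d²=25 ≤ ρ²=62; F_rep = 15·(4,3)/25² = (0.0960,0.0720)
o2: d²=116 > ρ²=62 → inactive
o3: d²=261 > ρ²=62 → inactive
o4: d²=65 > ρ²=62 → inactive
F = F_att + ΣF_rep = (7.5960,24.0720)
Δp = p'−p = (0.3798,1.2036); α = Δx/Fx = (1899/5000) / (1899/250) = 1/20
check: Δy/Fy = (3009/2500) / (3009/125) = 1/20 ✓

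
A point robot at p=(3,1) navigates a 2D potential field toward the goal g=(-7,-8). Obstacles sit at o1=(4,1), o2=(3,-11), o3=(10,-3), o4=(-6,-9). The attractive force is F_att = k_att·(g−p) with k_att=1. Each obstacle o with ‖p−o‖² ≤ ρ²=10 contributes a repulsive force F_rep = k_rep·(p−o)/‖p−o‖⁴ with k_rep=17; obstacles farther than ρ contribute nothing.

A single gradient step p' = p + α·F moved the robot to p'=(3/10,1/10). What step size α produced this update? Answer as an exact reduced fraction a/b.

F_att = 1·(g−p) = 1·(-10,-9) = (-10.0000,-9.0000)
o1: d²=1 ≤ ρ²=10; F_rep = 17·(-1,0)/1² = (-17.0000,0.0000)
o2: d²=144 > ρ²=10 → inactive
o3: d²=65 > ρ²=10 → inactive
o4: d²=181 > ρ²=10 → inactive
F = F_att + ΣF_rep = (-27.0000,-9.0000)
Δp = p'−p = (-2.7000,-0.9000); α = Δx/Fx = (-27/10) / (-27) = 1/10
check: Δy/Fy = (-9/10) / (-9) = 1/10 ✓

α = 1/10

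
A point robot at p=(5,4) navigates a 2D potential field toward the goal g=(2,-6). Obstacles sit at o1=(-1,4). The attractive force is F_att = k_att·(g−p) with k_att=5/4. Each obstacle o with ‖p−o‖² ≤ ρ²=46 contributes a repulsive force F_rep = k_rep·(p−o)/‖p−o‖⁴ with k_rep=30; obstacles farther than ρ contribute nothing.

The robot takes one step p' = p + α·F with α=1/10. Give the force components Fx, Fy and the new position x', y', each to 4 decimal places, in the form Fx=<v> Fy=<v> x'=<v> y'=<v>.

Fx=-3.6111 Fy=-12.5000 x'=4.6389 y'=2.7500

F_att = 5/4·(g−p) = 5/4·(-3,-10) = (-3.7500,-12.5000)
o1: d²=36 ≤ ρ²=46; F_rep = 30·(6,0)/36² = (0.1389,0.0000)
F = F_att + ΣF_rep = (-3.6111,-12.5000)
p' = p + 1/10·F = (4.6389,2.7500)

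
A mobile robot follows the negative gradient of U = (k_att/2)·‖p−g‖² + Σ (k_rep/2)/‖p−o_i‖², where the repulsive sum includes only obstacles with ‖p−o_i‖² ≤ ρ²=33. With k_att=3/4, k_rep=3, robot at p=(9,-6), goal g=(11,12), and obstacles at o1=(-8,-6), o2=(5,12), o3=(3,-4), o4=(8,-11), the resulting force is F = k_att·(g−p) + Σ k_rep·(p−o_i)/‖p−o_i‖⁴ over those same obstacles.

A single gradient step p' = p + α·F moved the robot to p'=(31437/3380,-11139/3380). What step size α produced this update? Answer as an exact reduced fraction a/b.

α = 1/5

F_att = 3/4·(g−p) = 3/4·(2,18) = (1.5000,13.5000)
o1: d²=289 > ρ²=33 → inactive
o2: d²=340 > ρ²=33 → inactive
o3: d²=40 > ρ²=33 → inactive
o4: d²=26 ≤ ρ²=33; F_rep = 3·(1,5)/26² = (0.0044,0.0222)
F = F_att + ΣF_rep = (1.5044,13.5222)
Δp = p'−p = (0.3009,2.7044); α = Δx/Fx = (1017/3380) / (1017/676) = 1/5
check: Δy/Fy = (9141/3380) / (9141/676) = 1/5 ✓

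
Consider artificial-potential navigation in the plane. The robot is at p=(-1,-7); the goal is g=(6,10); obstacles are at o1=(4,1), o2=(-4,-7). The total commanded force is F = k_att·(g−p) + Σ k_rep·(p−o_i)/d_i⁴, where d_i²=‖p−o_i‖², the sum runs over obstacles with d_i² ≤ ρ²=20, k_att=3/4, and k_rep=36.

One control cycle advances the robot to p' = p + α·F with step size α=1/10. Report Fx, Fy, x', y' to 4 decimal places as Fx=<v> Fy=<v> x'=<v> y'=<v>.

Fx=6.5833 Fy=12.7500 x'=-0.3417 y'=-5.7250

F_att = 3/4·(g−p) = 3/4·(7,17) = (5.2500,12.7500)
o1: d²=89 > ρ²=20 → inactive
o2: d²=9 ≤ ρ²=20; F_rep = 36·(3,0)/9² = (1.3333,0.0000)
F = F_att + ΣF_rep = (6.5833,12.7500)
p' = p + 1/10·F = (-0.3417,-5.7250)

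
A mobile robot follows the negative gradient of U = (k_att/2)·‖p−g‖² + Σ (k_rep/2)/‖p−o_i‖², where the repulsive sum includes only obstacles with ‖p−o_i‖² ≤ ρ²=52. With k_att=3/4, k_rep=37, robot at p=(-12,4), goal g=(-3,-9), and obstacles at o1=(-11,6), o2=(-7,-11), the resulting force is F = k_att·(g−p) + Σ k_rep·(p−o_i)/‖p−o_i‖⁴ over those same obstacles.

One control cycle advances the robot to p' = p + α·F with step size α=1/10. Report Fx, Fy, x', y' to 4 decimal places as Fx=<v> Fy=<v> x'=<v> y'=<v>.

F_att = 3/4·(g−p) = 3/4·(9,-13) = (6.7500,-9.7500)
o1: d²=5 ≤ ρ²=52; F_rep = 37·(-1,-2)/5² = (-1.4800,-2.9600)
o2: d²=250 > ρ²=52 → inactive
F = F_att + ΣF_rep = (5.2700,-12.7100)
p' = p + 1/10·F = (-11.4730,2.7290)

Fx=5.2700 Fy=-12.7100 x'=-11.4730 y'=2.7290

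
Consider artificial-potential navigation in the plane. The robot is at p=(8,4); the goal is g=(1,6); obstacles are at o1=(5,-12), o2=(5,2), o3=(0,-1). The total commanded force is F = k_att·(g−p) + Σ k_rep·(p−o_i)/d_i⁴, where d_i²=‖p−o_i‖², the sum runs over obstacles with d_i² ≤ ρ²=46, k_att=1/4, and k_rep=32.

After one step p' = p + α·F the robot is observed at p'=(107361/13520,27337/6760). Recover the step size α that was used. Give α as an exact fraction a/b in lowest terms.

α = 1/20

F_att = 1/4·(g−p) = 1/4·(-7,2) = (-1.7500,0.5000)
o1: d²=265 > ρ²=46 → inactive
o2: d²=13 ≤ ρ²=46; F_rep = 32·(3,2)/13² = (0.5680,0.3787)
o3: d²=89 > ρ²=46 → inactive
F = F_att + ΣF_rep = (-1.1820,0.8787)
Δp = p'−p = (-0.0591,0.0439); α = Δx/Fx = (-799/13520) / (-799/676) = 1/20
check: Δy/Fy = (297/6760) / (297/338) = 1/20 ✓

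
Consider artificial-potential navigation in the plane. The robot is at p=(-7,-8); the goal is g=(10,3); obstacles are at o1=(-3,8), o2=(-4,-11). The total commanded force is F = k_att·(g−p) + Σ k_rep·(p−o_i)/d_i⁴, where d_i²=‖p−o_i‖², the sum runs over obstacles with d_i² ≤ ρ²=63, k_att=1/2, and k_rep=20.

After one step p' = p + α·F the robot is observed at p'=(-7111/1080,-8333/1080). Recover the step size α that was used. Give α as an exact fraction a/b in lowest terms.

F_att = 1/2·(g−p) = 1/2·(17,11) = (8.5000,5.5000)
o1: d²=272 > ρ²=63 → inactive
o2: d²=18 ≤ ρ²=63; F_rep = 20·(-3,3)/18² = (-0.1852,0.1852)
F = F_att + ΣF_rep = (8.3148,5.6852)
Δp = p'−p = (0.4157,0.2843); α = Δx/Fx = (449/1080) / (449/54) = 1/20
check: Δy/Fy = (307/1080) / (307/54) = 1/20 ✓

α = 1/20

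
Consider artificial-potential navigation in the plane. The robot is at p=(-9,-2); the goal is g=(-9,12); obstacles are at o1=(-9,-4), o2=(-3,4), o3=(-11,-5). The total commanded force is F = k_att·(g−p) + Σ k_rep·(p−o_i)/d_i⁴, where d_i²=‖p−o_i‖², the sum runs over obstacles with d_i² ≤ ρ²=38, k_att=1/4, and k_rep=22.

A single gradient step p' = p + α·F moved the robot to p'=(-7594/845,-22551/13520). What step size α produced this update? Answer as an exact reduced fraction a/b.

α = 1/20

F_att = 1/4·(g−p) = 1/4·(0,14) = (0.0000,3.5000)
o1: d²=4 ≤ ρ²=38; F_rep = 22·(0,2)/4² = (0.0000,2.7500)
o2: d²=72 > ρ²=38 → inactive
o3: d²=13 ≤ ρ²=38; F_rep = 22·(2,3)/13² = (0.2604,0.3905)
F = F_att + ΣF_rep = (0.2604,6.6405)
Δp = p'−p = (0.0130,0.3320); α = Δx/Fx = (11/845) / (44/169) = 1/20
check: Δy/Fy = (4489/13520) / (4489/676) = 1/20 ✓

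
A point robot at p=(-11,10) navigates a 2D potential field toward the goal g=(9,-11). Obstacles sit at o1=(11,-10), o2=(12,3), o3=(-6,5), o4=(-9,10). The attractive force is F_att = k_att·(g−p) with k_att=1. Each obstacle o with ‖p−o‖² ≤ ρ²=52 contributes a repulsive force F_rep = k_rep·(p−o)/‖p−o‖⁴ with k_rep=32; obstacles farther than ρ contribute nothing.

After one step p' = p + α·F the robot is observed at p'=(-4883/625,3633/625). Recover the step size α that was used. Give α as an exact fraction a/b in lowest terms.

F_att = 1·(g−p) = 1·(20,-21) = (20.0000,-21.0000)
o1: d²=884 > ρ²=52 → inactive
o2: d²=578 > ρ²=52 → inactive
o3: d²=50 ≤ ρ²=52; F_rep = 32·(-5,5)/50² = (-0.0640,0.0640)
o4: d²=4 ≤ ρ²=52; F_rep = 32·(-2,0)/4² = (-4.0000,0.0000)
F = F_att + ΣF_rep = (15.9360,-20.9360)
Δp = p'−p = (3.1872,-4.1872); α = Δx/Fx = (1992/625) / (1992/125) = 1/5
check: Δy/Fy = (-2617/625) / (-2617/125) = 1/5 ✓

α = 1/5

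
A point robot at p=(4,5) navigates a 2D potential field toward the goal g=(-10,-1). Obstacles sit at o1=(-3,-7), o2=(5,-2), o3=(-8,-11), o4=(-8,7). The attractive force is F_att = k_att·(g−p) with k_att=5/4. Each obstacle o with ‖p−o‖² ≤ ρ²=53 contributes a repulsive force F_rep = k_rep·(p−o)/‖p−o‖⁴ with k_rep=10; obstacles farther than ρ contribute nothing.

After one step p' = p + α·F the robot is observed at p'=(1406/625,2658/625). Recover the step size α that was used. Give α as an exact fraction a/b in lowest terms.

α = 1/10

F_att = 5/4·(g−p) = 5/4·(-14,-6) = (-17.5000,-7.5000)
o1: d²=193 > ρ²=53 → inactive
o2: d²=50 ≤ ρ²=53; F_rep = 10·(-1,7)/50² = (-0.0040,0.0280)
o3: d²=400 > ρ²=53 → inactive
o4: d²=148 > ρ²=53 → inactive
F = F_att + ΣF_rep = (-17.5040,-7.4720)
Δp = p'−p = (-1.7504,-0.7472); α = Δx/Fx = (-1094/625) / (-2188/125) = 1/10
check: Δy/Fy = (-467/625) / (-934/125) = 1/10 ✓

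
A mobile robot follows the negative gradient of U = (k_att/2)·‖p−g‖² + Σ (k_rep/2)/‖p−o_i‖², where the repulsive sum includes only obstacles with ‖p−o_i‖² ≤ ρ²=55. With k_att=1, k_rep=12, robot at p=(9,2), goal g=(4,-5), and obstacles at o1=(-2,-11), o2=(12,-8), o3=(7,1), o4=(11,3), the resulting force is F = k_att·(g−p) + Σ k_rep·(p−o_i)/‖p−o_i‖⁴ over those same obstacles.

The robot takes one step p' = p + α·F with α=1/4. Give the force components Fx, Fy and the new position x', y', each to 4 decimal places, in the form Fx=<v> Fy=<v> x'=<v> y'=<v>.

Fx=-5.0000 Fy=-7.0000 x'=7.7500 y'=0.2500

F_att = 1·(g−p) = 1·(-5,-7) = (-5.0000,-7.0000)
o1: d²=290 > ρ²=55 → inactive
o2: d²=109 > ρ²=55 → inactive
o3: d²=5 ≤ ρ²=55; F_rep = 12·(2,1)/5² = (0.9600,0.4800)
o4: d²=5 ≤ ρ²=55; F_rep = 12·(-2,-1)/5² = (-0.9600,-0.4800)
F = F_att + ΣF_rep = (-5.0000,-7.0000)
p' = p + 1/4·F = (7.7500,0.2500)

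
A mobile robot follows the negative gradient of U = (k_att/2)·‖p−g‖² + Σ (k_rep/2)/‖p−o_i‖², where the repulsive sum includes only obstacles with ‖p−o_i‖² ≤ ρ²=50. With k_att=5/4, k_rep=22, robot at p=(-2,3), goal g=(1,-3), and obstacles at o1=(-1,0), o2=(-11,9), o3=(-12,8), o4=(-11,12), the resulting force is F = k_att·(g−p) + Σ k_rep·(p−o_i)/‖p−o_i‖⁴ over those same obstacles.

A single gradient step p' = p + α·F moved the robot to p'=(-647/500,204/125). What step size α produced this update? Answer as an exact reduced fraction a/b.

F_att = 5/4·(g−p) = 5/4·(3,-6) = (3.7500,-7.5000)
o1: d²=10 ≤ ρ²=50; F_rep = 22·(-1,3)/10² = (-0.2200,0.6600)
o2: d²=117 > ρ²=50 → inactive
o3: d²=125 > ρ²=50 → inactive
o4: d²=162 > ρ²=50 → inactive
F = F_att + ΣF_rep = (3.5300,-6.8400)
Δp = p'−p = (0.7060,-1.3680); α = Δx/Fx = (353/500) / (353/100) = 1/5
check: Δy/Fy = (-171/125) / (-171/25) = 1/5 ✓

α = 1/5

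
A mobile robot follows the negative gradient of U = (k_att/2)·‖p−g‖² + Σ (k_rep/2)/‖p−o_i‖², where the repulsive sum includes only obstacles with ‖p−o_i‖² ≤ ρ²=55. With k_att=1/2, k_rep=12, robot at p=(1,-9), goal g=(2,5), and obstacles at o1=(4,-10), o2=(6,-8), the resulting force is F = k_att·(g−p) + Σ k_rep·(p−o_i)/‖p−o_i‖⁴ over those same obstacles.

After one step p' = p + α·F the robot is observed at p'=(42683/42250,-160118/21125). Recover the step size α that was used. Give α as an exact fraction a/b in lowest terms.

F_att = 1/2·(g−p) = 1/2·(1,14) = (0.5000,7.0000)
o1: d²=10 ≤ ρ²=55; F_rep = 12·(-3,1)/10² = (-0.3600,0.1200)
o2: d²=26 ≤ ρ²=55; F_rep = 12·(-5,-1)/26² = (-0.0888,-0.0178)
F = F_att + ΣF_rep = (0.0512,7.1022)
Δp = p'−p = (0.0102,1.4204); α = Δx/Fx = (433/42250) / (433/8450) = 1/5
check: Δy/Fy = (30007/21125) / (30007/4225) = 1/5 ✓

α = 1/5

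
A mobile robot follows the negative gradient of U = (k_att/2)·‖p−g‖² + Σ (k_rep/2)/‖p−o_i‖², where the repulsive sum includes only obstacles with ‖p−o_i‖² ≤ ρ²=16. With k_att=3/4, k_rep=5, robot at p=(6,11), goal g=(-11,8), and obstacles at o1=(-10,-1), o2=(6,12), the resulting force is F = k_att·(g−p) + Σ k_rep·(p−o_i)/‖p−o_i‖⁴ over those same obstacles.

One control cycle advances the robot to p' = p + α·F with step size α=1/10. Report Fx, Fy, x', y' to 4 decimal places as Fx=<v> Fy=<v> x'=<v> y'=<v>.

Fx=-12.7500 Fy=-7.2500 x'=4.7250 y'=10.2750

F_att = 3/4·(g−p) = 3/4·(-17,-3) = (-12.7500,-2.2500)
o1: d²=400 > ρ²=16 → inactive
o2: d²=1 ≤ ρ²=16; F_rep = 5·(0,-1)/1² = (0.0000,-5.0000)
F = F_att + ΣF_rep = (-12.7500,-7.2500)
p' = p + 1/10·F = (4.7250,10.2750)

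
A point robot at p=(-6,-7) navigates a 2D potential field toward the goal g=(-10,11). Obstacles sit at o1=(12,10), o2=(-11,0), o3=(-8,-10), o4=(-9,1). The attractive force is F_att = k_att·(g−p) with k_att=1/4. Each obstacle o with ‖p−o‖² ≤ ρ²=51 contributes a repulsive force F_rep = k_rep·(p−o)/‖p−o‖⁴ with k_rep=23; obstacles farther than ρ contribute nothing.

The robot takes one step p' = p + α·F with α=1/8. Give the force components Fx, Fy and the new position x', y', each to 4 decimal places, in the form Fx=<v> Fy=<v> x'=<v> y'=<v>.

F_att = 1/4·(g−p) = 1/4·(-4,18) = (-1.0000,4.5000)
o1: d²=613 > ρ²=51 → inactive
o2: d²=74 > ρ²=51 → inactive
o3: d²=13 ≤ ρ²=51; F_rep = 23·(2,3)/13² = (0.2722,0.4083)
o4: d²=73 > ρ²=51 → inactive
F = F_att + ΣF_rep = (-0.7278,4.9083)
p' = p + 1/8·F = (-6.0910,-6.3865)

Fx=-0.7278 Fy=4.9083 x'=-6.0910 y'=-6.3865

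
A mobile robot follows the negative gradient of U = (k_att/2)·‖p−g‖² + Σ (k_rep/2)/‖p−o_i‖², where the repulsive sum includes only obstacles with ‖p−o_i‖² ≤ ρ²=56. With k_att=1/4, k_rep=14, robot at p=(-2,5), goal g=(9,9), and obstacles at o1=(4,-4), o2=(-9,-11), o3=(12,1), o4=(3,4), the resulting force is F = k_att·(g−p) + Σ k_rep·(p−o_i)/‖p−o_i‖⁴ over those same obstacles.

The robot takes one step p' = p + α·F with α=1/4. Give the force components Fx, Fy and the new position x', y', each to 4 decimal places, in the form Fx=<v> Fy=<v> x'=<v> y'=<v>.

Fx=2.6464 Fy=1.0207 x'=-1.3384 y'=5.2552

F_att = 1/4·(g−p) = 1/4·(11,4) = (2.7500,1.0000)
o1: d²=117 > ρ²=56 → inactive
o2: d²=305 > ρ²=56 → inactive
o3: d²=212 > ρ²=56 → inactive
o4: d²=26 ≤ ρ²=56; F_rep = 14·(-5,1)/26² = (-0.1036,0.0207)
F = F_att + ΣF_rep = (2.6464,1.0207)
p' = p + 1/4·F = (-1.3384,5.2552)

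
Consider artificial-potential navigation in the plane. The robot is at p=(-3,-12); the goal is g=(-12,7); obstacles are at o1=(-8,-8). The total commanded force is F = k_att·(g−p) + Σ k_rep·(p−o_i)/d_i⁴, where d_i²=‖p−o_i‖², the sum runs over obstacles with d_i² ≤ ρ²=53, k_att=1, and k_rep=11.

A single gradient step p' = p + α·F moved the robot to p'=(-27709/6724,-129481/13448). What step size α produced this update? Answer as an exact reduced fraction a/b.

F_att = 1·(g−p) = 1·(-9,19) = (-9.0000,19.0000)
o1: d²=41 ≤ ρ²=53; F_rep = 11·(5,-4)/41² = (0.0327,-0.0262)
F = F_att + ΣF_rep = (-8.9673,18.9738)
Δp = p'−p = (-1.1209,2.3717); α = Δx/Fx = (-7537/6724) / (-15074/1681) = 1/8
check: Δy/Fy = (31895/13448) / (31895/1681) = 1/8 ✓

α = 1/8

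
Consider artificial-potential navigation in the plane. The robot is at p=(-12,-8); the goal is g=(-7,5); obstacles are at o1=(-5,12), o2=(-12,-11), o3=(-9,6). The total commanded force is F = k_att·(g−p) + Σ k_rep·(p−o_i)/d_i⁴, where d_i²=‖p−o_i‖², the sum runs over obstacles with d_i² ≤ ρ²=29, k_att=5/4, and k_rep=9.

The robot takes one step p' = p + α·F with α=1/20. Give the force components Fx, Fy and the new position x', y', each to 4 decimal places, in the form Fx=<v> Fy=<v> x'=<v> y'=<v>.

Fx=6.2500 Fy=16.5833 x'=-11.6875 y'=-7.1708

F_att = 5/4·(g−p) = 5/4·(5,13) = (6.2500,16.2500)
o1: d²=449 > ρ²=29 → inactive
o2: d²=9 ≤ ρ²=29; F_rep = 9·(0,3)/9² = (0.0000,0.3333)
o3: d²=205 > ρ²=29 → inactive
F = F_att + ΣF_rep = (6.2500,16.5833)
p' = p + 1/20·F = (-11.6875,-7.1708)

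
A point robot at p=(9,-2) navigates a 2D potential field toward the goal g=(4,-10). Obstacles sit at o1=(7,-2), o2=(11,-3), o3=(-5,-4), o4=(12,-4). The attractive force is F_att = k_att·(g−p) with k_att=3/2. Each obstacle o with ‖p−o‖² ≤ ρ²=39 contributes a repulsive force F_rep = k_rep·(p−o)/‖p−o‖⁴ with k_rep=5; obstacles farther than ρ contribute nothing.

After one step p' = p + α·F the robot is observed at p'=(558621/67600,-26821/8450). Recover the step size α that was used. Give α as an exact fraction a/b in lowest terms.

α = 1/10

F_att = 3/2·(g−p) = 3/2·(-5,-8) = (-7.5000,-12.0000)
o1: d²=4 ≤ ρ²=39; F_rep = 5·(2,0)/4² = (0.6250,0.0000)
o2: d²=5 ≤ ρ²=39; F_rep = 5·(-2,1)/5² = (-0.4000,0.2000)
o3: d²=200 > ρ²=39 → inactive
o4: d²=13 ≤ ρ²=39; F_rep = 5·(-3,2)/13² = (-0.0888,0.0592)
F = F_att + ΣF_rep = (-7.3638,-11.7408)
Δp = p'−p = (-0.7364,-1.1741); α = Δx/Fx = (-49779/67600) / (-49779/6760) = 1/10
check: Δy/Fy = (-9921/8450) / (-9921/845) = 1/10 ✓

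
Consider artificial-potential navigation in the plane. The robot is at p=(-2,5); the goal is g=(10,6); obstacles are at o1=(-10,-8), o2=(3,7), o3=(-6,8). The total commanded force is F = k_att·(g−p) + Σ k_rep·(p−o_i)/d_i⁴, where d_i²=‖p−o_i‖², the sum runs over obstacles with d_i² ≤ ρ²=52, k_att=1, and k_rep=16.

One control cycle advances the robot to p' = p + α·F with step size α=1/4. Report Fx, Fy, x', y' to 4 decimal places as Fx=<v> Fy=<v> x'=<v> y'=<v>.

Fx=12.0073 Fy=0.8852 x'=1.0018 y'=5.2213

F_att = 1·(g−p) = 1·(12,1) = (12.0000,1.0000)
o1: d²=233 > ρ²=52 → inactive
o2: d²=29 ≤ ρ²=52; F_rep = 16·(-5,-2)/29² = (-0.0951,-0.0380)
o3: d²=25 ≤ ρ²=52; F_rep = 16·(4,-3)/25² = (0.1024,-0.0768)
F = F_att + ΣF_rep = (12.0073,0.8852)
p' = p + 1/4·F = (1.0018,5.2213)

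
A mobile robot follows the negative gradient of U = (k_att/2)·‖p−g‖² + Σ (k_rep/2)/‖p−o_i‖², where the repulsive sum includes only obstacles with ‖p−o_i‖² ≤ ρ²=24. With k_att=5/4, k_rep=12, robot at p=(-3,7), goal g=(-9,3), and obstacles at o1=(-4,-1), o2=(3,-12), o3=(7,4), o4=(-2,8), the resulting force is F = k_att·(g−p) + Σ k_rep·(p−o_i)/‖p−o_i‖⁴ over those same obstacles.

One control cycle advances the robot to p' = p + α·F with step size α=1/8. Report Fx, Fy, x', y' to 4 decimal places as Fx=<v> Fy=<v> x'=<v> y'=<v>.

F_att = 5/4·(g−p) = 5/4·(-6,-4) = (-7.5000,-5.0000)
o1: d²=65 > ρ²=24 → inactive
o2: d²=397 > ρ²=24 → inactive
o3: d²=109 > ρ²=24 → inactive
o4: d²=2 ≤ ρ²=24; F_rep = 12·(-1,-1)/2² = (-3.0000,-3.0000)
F = F_att + ΣF_rep = (-10.5000,-8.0000)
p' = p + 1/8·F = (-4.3125,6.0000)

Fx=-10.5000 Fy=-8.0000 x'=-4.3125 y'=6.0000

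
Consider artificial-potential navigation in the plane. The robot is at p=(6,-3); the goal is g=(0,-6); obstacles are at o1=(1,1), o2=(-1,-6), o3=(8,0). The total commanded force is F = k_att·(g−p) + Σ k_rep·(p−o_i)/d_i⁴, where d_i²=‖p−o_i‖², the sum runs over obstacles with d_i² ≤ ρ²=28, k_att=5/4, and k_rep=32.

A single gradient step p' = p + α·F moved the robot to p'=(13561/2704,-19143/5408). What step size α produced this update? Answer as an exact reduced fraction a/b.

α = 1/8

F_att = 5/4·(g−p) = 5/4·(-6,-3) = (-7.5000,-3.7500)
o1: d²=41 > ρ²=28 → inactive
o2: d²=58 > ρ²=28 → inactive
o3: d²=13 ≤ ρ²=28; F_rep = 32·(-2,-3)/13² = (-0.3787,-0.5680)
F = F_att + ΣF_rep = (-7.8787,-4.3180)
Δp = p'−p = (-0.9848,-0.5398); α = Δx/Fx = (-2663/2704) / (-2663/338) = 1/8
check: Δy/Fy = (-2919/5408) / (-2919/676) = 1/8 ✓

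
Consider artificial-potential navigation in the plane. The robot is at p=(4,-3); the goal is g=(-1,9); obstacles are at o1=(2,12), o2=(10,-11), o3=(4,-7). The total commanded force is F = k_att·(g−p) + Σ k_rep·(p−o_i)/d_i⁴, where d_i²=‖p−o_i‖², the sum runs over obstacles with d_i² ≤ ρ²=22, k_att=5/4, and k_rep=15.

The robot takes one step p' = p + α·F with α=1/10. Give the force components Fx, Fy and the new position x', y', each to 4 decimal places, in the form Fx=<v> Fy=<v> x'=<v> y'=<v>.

Fx=-6.2500 Fy=15.2344 x'=3.3750 y'=-1.4766

F_att = 5/4·(g−p) = 5/4·(-5,12) = (-6.2500,15.0000)
o1: d²=229 > ρ²=22 → inactive
o2: d²=100 > ρ²=22 → inactive
o3: d²=16 ≤ ρ²=22; F_rep = 15·(0,4)/16² = (0.0000,0.2344)
F = F_att + ΣF_rep = (-6.2500,15.2344)
p' = p + 1/10·F = (3.3750,-1.4766)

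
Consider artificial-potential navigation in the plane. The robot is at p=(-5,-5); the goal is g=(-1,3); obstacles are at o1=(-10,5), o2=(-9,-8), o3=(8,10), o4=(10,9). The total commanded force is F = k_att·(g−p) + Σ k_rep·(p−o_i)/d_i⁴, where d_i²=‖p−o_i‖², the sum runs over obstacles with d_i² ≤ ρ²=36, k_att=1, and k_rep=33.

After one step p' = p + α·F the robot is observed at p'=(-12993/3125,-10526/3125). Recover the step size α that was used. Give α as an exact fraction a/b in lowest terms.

α = 1/5

F_att = 1·(g−p) = 1·(4,8) = (4.0000,8.0000)
o1: d²=125 > ρ²=36 → inactive
o2: d²=25 ≤ ρ²=36; F_rep = 33·(4,3)/25² = (0.2112,0.1584)
o3: d²=394 > ρ²=36 → inactive
o4: d²=421 > ρ²=36 → inactive
F = F_att + ΣF_rep = (4.2112,8.1584)
Δp = p'−p = (0.8422,1.6317); α = Δx/Fx = (2632/3125) / (2632/625) = 1/5
check: Δy/Fy = (5099/3125) / (5099/625) = 1/5 ✓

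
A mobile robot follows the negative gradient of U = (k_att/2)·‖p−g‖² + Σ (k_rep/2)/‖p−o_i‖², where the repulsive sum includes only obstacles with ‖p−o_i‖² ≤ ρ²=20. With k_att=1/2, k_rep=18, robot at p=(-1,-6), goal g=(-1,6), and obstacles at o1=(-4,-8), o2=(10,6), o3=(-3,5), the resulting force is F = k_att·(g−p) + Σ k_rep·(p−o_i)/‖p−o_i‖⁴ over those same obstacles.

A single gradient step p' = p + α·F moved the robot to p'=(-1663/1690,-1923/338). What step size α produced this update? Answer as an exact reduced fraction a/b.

F_att = 1/2·(g−p) = 1/2·(0,12) = (0.0000,6.0000)
o1: d²=13 ≤ ρ²=20; F_rep = 18·(3,2)/13² = (0.3195,0.2130)
o2: d²=265 > ρ²=20 → inactive
o3: d²=125 > ρ²=20 → inactive
F = F_att + ΣF_rep = (0.3195,6.2130)
Δp = p'−p = (0.0160,0.3107); α = Δx/Fx = (27/1690) / (54/169) = 1/20
check: Δy/Fy = (105/338) / (1050/169) = 1/20 ✓

α = 1/20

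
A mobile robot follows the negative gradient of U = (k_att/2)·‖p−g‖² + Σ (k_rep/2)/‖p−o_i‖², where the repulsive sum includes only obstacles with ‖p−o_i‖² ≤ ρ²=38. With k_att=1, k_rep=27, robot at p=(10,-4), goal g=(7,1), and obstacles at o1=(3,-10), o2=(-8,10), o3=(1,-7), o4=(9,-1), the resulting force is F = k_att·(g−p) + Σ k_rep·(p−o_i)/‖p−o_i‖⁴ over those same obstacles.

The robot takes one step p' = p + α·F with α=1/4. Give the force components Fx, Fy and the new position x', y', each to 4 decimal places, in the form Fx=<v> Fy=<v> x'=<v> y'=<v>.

F_att = 1·(g−p) = 1·(-3,5) = (-3.0000,5.0000)
o1: d²=85 > ρ²=38 → inactive
o2: d²=520 > ρ²=38 → inactive
o3: d²=90 > ρ²=38 → inactive
o4: d²=10 ≤ ρ²=38; F_rep = 27·(1,-3)/10² = (0.2700,-0.8100)
F = F_att + ΣF_rep = (-2.7300,4.1900)
p' = p + 1/4·F = (9.3175,-2.9525)

Fx=-2.7300 Fy=4.1900 x'=9.3175 y'=-2.9525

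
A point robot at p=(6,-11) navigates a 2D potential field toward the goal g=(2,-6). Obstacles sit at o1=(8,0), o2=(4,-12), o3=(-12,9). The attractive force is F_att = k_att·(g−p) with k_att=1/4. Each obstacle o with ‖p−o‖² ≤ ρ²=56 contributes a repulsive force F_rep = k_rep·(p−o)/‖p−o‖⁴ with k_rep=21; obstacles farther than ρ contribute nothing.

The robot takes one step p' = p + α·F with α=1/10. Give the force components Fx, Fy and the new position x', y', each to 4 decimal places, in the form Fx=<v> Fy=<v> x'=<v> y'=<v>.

Fx=0.6800 Fy=2.0900 x'=6.0680 y'=-10.7910

F_att = 1/4·(g−p) = 1/4·(-4,5) = (-1.0000,1.2500)
o1: d²=125 > ρ²=56 → inactive
o2: d²=5 ≤ ρ²=56; F_rep = 21·(2,1)/5² = (1.6800,0.8400)
o3: d²=724 > ρ²=56 → inactive
F = F_att + ΣF_rep = (0.6800,2.0900)
p' = p + 1/10·F = (6.0680,-10.7910)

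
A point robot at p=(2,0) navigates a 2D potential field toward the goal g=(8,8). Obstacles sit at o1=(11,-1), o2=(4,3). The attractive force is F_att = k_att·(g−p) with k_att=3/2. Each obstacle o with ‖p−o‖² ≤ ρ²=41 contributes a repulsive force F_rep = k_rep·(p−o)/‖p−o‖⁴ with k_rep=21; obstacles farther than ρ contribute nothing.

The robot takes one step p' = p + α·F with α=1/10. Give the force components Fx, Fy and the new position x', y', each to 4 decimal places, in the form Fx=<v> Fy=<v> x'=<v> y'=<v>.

Fx=8.7515 Fy=11.6272 x'=2.8751 y'=1.1627

F_att = 3/2·(g−p) = 3/2·(6,8) = (9.0000,12.0000)
o1: d²=82 > ρ²=41 → inactive
o2: d²=13 ≤ ρ²=41; F_rep = 21·(-2,-3)/13² = (-0.2485,-0.3728)
F = F_att + ΣF_rep = (8.7515,11.6272)
p' = p + 1/10·F = (2.8751,1.1627)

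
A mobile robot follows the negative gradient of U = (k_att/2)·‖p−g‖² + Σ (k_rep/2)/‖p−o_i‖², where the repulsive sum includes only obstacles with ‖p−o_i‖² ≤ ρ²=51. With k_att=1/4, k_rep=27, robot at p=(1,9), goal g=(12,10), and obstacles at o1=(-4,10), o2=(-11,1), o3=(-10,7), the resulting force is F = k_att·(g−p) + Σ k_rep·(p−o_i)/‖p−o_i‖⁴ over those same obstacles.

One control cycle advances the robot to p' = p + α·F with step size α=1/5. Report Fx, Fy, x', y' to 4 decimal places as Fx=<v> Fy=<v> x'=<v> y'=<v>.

F_att = 1/4·(g−p) = 1/4·(11,1) = (2.7500,0.2500)
o1: d²=26 ≤ ρ²=51; F_rep = 27·(5,-1)/26² = (0.1997,-0.0399)
o2: d²=208 > ρ²=51 → inactive
o3: d²=125 > ρ²=51 → inactive
F = F_att + ΣF_rep = (2.9497,0.2101)
p' = p + 1/5·F = (1.5899,9.0420)

Fx=2.9497 Fy=0.2101 x'=1.5899 y'=9.0420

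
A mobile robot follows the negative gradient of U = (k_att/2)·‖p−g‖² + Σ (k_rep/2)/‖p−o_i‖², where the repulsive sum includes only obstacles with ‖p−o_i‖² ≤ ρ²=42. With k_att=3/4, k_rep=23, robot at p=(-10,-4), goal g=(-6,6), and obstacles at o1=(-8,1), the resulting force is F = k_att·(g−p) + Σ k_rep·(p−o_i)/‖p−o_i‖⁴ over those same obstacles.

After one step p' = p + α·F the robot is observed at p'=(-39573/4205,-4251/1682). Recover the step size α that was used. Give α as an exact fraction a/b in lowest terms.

α = 1/5

F_att = 3/4·(g−p) = 3/4·(4,10) = (3.0000,7.5000)
o1: d²=29 ≤ ρ²=42; F_rep = 23·(-2,-5)/29² = (-0.0547,-0.1367)
F = F_att + ΣF_rep = (2.9453,7.3633)
Δp = p'−p = (0.5891,1.4727); α = Δx/Fx = (2477/4205) / (2477/841) = 1/5
check: Δy/Fy = (2477/1682) / (12385/1682) = 1/5 ✓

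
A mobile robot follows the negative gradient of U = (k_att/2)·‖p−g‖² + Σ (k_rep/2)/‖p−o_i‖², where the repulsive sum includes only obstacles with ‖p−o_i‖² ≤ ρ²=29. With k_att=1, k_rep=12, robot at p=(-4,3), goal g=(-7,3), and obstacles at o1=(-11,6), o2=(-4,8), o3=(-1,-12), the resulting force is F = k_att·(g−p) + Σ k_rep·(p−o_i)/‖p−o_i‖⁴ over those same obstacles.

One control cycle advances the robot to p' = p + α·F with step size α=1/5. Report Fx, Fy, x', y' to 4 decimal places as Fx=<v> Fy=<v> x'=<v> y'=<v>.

F_att = 1·(g−p) = 1·(-3,0) = (-3.0000,0.0000)
o1: d²=58 > ρ²=29 → inactive
o2: d²=25 ≤ ρ²=29; F_rep = 12·(0,-5)/25² = (0.0000,-0.0960)
o3: d²=234 > ρ²=29 → inactive
F = F_att + ΣF_rep = (-3.0000,-0.0960)
p' = p + 1/5·F = (-4.6000,2.9808)

Fx=-3.0000 Fy=-0.0960 x'=-4.6000 y'=2.9808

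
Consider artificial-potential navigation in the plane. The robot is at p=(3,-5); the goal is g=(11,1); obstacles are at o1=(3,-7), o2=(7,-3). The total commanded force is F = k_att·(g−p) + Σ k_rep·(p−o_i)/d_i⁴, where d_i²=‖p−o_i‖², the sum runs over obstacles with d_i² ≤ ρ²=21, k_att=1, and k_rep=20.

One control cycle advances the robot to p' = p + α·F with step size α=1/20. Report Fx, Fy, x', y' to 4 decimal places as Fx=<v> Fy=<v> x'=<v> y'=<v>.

Fx=7.8000 Fy=8.4000 x'=3.3900 y'=-4.5800

F_att = 1·(g−p) = 1·(8,6) = (8.0000,6.0000)
o1: d²=4 ≤ ρ²=21; F_rep = 20·(0,2)/4² = (0.0000,2.5000)
o2: d²=20 ≤ ρ²=21; F_rep = 20·(-4,-2)/20² = (-0.2000,-0.1000)
F = F_att + ΣF_rep = (7.8000,8.4000)
p' = p + 1/20·F = (3.3900,-4.5800)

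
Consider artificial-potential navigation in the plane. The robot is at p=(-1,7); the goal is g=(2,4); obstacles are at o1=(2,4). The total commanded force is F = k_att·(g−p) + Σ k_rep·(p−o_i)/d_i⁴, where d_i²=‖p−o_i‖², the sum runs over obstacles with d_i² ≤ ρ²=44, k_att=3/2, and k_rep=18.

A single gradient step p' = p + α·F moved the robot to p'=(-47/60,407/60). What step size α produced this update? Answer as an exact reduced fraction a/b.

F_att = 3/2·(g−p) = 3/2·(3,-3) = (4.5000,-4.5000)
o1: d²=18 ≤ ρ²=44; F_rep = 18·(-3,3)/18² = (-0.1667,0.1667)
F = F_att + ΣF_rep = (4.3333,-4.3333)
Δp = p'−p = (0.2167,-0.2167); α = Δx/Fx = (13/60) / (13/3) = 1/20
check: Δy/Fy = (-13/60) / (-13/3) = 1/20 ✓

α = 1/20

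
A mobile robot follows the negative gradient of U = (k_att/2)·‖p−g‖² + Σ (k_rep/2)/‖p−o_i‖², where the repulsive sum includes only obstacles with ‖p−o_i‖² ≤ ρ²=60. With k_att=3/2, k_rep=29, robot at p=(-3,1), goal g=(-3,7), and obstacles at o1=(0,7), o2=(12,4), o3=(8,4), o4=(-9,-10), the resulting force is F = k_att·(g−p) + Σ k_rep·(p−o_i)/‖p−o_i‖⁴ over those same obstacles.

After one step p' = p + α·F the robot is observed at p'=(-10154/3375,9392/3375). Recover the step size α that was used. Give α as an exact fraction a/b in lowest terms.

F_att = 3/2·(g−p) = 3/2·(0,6) = (0.0000,9.0000)
o1: d²=45 ≤ ρ²=60; F_rep = 29·(-3,-6)/45² = (-0.0430,-0.0859)
o2: d²=234 > ρ²=60 → inactive
o3: d²=130 > ρ²=60 → inactive
o4: d²=157 > ρ²=60 → inactive
F = F_att + ΣF_rep = (-0.0430,8.9141)
Δp = p'−p = (-0.0086,1.7828); α = Δx/Fx = (-29/3375) / (-29/675) = 1/5
check: Δy/Fy = (6017/3375) / (6017/675) = 1/5 ✓

α = 1/5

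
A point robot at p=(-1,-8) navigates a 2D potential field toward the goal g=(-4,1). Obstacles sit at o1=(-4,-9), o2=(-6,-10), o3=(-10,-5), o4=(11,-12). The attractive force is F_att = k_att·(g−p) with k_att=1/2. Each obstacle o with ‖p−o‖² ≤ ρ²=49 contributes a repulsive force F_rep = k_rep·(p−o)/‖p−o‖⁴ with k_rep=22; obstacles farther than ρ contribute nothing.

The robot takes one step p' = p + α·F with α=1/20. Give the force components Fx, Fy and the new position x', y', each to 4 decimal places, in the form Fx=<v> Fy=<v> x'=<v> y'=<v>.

Fx=-0.7092 Fy=4.7723 x'=-1.0355 y'=-7.7614

F_att = 1/2·(g−p) = 1/2·(-3,9) = (-1.5000,4.5000)
o1: d²=10 ≤ ρ²=49; F_rep = 22·(3,1)/10² = (0.6600,0.2200)
o2: d²=29 ≤ ρ²=49; F_rep = 22·(5,2)/29² = (0.1308,0.0523)
o3: d²=90 > ρ²=49 → inactive
o4: d²=160 > ρ²=49 → inactive
F = F_att + ΣF_rep = (-0.7092,4.7723)
p' = p + 1/20·F = (-1.0355,-7.7614)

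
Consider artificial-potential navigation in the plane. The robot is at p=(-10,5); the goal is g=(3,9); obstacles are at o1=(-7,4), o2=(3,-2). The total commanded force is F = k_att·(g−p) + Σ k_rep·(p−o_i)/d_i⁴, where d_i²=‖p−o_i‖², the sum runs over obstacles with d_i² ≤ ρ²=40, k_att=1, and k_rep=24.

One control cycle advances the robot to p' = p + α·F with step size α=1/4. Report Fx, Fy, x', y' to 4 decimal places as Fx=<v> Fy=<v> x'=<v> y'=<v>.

F_att = 1·(g−p) = 1·(13,4) = (13.0000,4.0000)
o1: d²=10 ≤ ρ²=40; F_rep = 24·(-3,1)/10² = (-0.7200,0.2400)
o2: d²=218 > ρ²=40 → inactive
F = F_att + ΣF_rep = (12.2800,4.2400)
p' = p + 1/4·F = (-6.9300,6.0600)

Fx=12.2800 Fy=4.2400 x'=-6.9300 y'=6.0600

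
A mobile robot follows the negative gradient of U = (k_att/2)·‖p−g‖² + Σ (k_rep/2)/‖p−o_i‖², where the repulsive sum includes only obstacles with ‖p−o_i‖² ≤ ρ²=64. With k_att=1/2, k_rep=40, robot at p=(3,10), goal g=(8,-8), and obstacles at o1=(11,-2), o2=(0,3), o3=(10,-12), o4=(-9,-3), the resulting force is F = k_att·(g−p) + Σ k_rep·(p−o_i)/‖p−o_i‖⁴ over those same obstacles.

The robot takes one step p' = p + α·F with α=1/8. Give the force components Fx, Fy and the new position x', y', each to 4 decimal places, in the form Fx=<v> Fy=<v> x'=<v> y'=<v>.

Fx=2.5357 Fy=-8.9168 x'=3.3170 y'=8.8854

F_att = 1/2·(g−p) = 1/2·(5,-18) = (2.5000,-9.0000)
o1: d²=208 > ρ²=64 → inactive
o2: d²=58 ≤ ρ²=64; F_rep = 40·(3,7)/58² = (0.0357,0.0832)
o3: d²=533 > ρ²=64 → inactive
o4: d²=313 > ρ²=64 → inactive
F = F_att + ΣF_rep = (2.5357,-8.9168)
p' = p + 1/8·F = (3.3170,8.8854)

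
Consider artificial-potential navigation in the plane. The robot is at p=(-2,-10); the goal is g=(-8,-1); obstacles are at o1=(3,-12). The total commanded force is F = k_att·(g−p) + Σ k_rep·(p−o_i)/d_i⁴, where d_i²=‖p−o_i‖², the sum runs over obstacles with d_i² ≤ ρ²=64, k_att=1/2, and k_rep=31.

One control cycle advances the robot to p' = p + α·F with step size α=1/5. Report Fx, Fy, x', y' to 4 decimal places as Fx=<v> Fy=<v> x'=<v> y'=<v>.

F_att = 1/2·(g−p) = 1/2·(-6,9) = (-3.0000,4.5000)
o1: d²=29 ≤ ρ²=64; F_rep = 31·(-5,2)/29² = (-0.1843,0.0737)
F = F_att + ΣF_rep = (-3.1843,4.5737)
p' = p + 1/5·F = (-2.6369,-9.0853)

Fx=-3.1843 Fy=4.5737 x'=-2.6369 y'=-9.0853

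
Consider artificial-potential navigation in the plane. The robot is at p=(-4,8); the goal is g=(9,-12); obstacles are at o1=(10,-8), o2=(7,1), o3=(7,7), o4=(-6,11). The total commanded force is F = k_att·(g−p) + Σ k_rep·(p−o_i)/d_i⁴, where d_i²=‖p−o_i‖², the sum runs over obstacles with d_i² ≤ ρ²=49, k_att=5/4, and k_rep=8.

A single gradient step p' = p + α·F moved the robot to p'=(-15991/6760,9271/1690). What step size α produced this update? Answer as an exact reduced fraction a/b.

α = 1/10

F_att = 5/4·(g−p) = 5/4·(13,-20) = (16.2500,-25.0000)
o1: d²=452 > ρ²=49 → inactive
o2: d²=170 > ρ²=49 → inactive
o3: d²=122 > ρ²=49 → inactive
o4: d²=13 ≤ ρ²=49; F_rep = 8·(2,-3)/13² = (0.0947,-0.1420)
F = F_att + ΣF_rep = (16.3447,-25.1420)
Δp = p'−p = (1.6345,-2.5142); α = Δx/Fx = (11049/6760) / (11049/676) = 1/10
check: Δy/Fy = (-4249/1690) / (-4249/169) = 1/10 ✓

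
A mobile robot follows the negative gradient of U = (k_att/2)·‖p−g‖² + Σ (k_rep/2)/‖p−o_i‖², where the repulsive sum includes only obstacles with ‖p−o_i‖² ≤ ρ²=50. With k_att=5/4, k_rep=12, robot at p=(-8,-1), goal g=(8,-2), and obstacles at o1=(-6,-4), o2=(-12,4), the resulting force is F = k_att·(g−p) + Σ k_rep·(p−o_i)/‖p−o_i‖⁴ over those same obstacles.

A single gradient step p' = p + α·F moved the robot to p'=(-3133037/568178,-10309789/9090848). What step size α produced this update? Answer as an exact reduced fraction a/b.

α = 1/8

F_att = 5/4·(g−p) = 5/4·(16,-1) = (20.0000,-1.2500)
o1: d²=13 ≤ ρ²=50; F_rep = 12·(-2,3)/13² = (-0.1420,0.2130)
o2: d²=41 ≤ ρ²=50; F_rep = 12·(4,-5)/41² = (0.0286,-0.0357)
F = F_att + ΣF_rep = (19.8865,-1.0727)
Δp = p'−p = (2.4858,-0.1341); α = Δx/Fx = (1412387/568178) / (5649548/284089) = 1/8
check: Δy/Fy = (-1218941/9090848) / (-1218941/1136356) = 1/8 ✓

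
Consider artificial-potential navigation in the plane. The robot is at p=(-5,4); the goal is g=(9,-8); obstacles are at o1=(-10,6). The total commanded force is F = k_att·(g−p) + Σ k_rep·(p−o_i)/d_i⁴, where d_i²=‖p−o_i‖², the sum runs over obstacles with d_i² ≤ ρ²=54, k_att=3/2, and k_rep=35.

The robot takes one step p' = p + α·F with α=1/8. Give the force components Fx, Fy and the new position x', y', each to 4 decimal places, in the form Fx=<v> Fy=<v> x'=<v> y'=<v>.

Fx=21.2081 Fy=-18.0832 x'=-2.3490 y'=1.7396

F_att = 3/2·(g−p) = 3/2·(14,-12) = (21.0000,-18.0000)
o1: d²=29 ≤ ρ²=54; F_rep = 35·(5,-2)/29² = (0.2081,-0.0832)
F = F_att + ΣF_rep = (21.2081,-18.0832)
p' = p + 1/8·F = (-2.3490,1.7396)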